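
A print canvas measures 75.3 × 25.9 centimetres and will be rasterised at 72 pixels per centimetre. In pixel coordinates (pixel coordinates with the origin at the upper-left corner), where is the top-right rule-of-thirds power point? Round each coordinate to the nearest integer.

x = 3614 px, y = 622 px

In pixels the canvas is 75.3 × 72 = 5421.6 wide and 25.9 × 72 = 1864.8 tall.
The top-right point is two-thirds across and one-third down:
x = 2 × 5421.6/3 ≈ 3614; y = 1 × 1864.8/3 ≈ 622.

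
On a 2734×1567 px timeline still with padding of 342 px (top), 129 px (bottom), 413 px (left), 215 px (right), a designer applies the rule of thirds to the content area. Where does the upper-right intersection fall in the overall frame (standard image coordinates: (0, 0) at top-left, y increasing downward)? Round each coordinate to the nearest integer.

Content width = 2734 − 413 − 215 = 2106 px; content height = 1567 − 342 − 129 = 1096 px.
Upper-right is two-thirds across and one-third down within the content area.
x = 413 + 2 × 2106/3 = 413 + 1404.00 ≈ 1817
y = 342 + 1 × 1096/3 = 342 + 365.33 ≈ 707

x = 1817 px, y = 707 px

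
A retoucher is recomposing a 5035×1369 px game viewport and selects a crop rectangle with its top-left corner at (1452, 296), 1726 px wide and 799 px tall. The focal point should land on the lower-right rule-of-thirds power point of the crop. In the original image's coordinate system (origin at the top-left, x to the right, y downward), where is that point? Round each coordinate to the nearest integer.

One third of the crop width 1726 is 575.33 px.
One third of the crop height 799 is 266.33 px.
The lower-right point is two-thirds across and two-thirds down within the crop:
x = 1452 + 2 × 575.33 ≈ 2603; y = 296 + 2 × 266.33 ≈ 829.

x = 2603 px, y = 829 px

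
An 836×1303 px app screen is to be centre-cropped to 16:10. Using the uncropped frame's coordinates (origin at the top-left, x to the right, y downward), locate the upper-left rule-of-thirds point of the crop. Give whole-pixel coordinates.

836/1303 < 16/10, so the 16:10 crop keeps the full width 836 and trims height to 836 × 10/16 = 522.50 px.
Top offset = (1303 − 522.50)/2 = 390.25 px; left offset = 0.
Upper-left is one-third across and one-third down within the crop:
x = 0.00 + 1 × 836.00/3 ≈ 279; y = 390.25 + 1 × 522.50/3 ≈ 564.

(279, 564)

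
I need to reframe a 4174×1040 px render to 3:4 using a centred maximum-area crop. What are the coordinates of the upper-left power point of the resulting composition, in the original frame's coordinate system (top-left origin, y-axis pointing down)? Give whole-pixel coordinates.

x = 1957 px, y = 347 px

4174/1040 > 3/4, so the 3:4 crop keeps the full height 1040 and trims width to 1040 × 3/4 = 780.00 px.
Left offset = (4174 − 780.00)/2 = 1697.00 px; top offset = 0.
Upper-left is one-third across and one-third down within the crop:
x = 1697.00 + 1 × 780.00/3 ≈ 1957; y = 0.00 + 1 × 1040.00/3 ≈ 347.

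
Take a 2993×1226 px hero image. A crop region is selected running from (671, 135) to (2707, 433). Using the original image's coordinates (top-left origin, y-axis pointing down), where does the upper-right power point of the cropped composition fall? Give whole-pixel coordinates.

Crop width = 2707 − 671 = 2036 px; one third is 678.67 px.
Crop height = 433 − 135 = 298 px; one third is 99.33 px.
The upper-right point is two-thirds across and one-third down within the crop:
x = 671 + 2 × 678.67 ≈ 2028; y = 135 + 1 × 99.33 ≈ 234.

(2028, 234)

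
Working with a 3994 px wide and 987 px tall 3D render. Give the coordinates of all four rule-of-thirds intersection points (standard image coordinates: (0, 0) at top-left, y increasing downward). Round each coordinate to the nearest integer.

(1331, 329), (2663, 329), (1331, 658), (2663, 658)

One third of 3994 is 1331.33; one third of 987 is 329.
Vertical third lines at x = 1331 and x = 2663; horizontal third lines at y = 329 and y = 658.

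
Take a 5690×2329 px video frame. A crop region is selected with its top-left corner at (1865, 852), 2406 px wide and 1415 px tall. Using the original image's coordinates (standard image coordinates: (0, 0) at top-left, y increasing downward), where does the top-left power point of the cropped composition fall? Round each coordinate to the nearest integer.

One third of the crop width 2406 is 802.00 px.
One third of the crop height 1415 is 471.67 px.
The top-left point is one-third across and one-third down within the crop:
x = 1865 + 1 × 802.00 ≈ 2667; y = 852 + 1 × 471.67 ≈ 1324.

(2667, 1324)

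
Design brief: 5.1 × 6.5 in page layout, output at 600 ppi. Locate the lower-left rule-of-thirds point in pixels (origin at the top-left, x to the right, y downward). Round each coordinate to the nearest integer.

x = 1020 px, y = 2600 px

In pixels the canvas is 5.1 × 600 = 3060 wide and 6.5 × 600 = 3900 tall.
The lower-left point is one-third across and two-thirds down:
x = 1 × 3060/3 ≈ 1020; y = 2 × 3900/3 ≈ 2600.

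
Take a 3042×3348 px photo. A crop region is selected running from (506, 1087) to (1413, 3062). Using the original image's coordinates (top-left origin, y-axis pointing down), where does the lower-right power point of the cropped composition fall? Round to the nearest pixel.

Crop width = 1413 − 506 = 907 px; one third is 302.33 px.
Crop height = 3062 − 1087 = 1975 px; one third is 658.33 px.
The lower-right point is two-thirds across and two-thirds down within the crop:
x = 506 + 2 × 302.33 ≈ 1111; y = 1087 + 2 × 658.33 ≈ 2404.

x = 1111 px, y = 2404 px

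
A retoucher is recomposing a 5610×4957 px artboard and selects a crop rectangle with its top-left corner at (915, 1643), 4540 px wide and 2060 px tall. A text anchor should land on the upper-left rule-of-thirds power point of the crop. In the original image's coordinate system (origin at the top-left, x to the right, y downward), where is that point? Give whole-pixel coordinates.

One third of the crop width 4540 is 1513.33 px.
One third of the crop height 2060 is 686.67 px.
The upper-left point is one-third across and one-third down within the crop:
x = 915 + 1 × 1513.33 ≈ 2428; y = 1643 + 1 × 686.67 ≈ 2330.

x = 2428 px, y = 2330 px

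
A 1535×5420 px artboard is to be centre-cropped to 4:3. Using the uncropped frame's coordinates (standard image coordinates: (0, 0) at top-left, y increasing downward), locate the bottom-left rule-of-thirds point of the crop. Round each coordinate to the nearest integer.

1535/5420 < 4/3, so the 4:3 crop keeps the full width 1535 and trims height to 1535 × 3/4 = 1151.25 px.
Top offset = (5420 − 1151.25)/2 = 2134.38 px; left offset = 0.
Bottom-left is one-third across and two-thirds down within the crop:
x = 0.00 + 1 × 1535.00/3 ≈ 512; y = 2134.38 + 2 × 1151.25/3 ≈ 2902.

x = 512 px, y = 2902 px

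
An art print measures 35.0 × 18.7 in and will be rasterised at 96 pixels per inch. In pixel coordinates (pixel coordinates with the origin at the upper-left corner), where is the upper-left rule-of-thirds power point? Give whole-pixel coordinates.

In pixels the canvas is 35.0 × 96 = 3360 wide and 18.7 × 96 = 1795.2 tall.
The upper-left point is one-third across and one-third down:
x = 1 × 3360/3 ≈ 1120; y = 1 × 1795.2/3 ≈ 598.

x = 1120 px, y = 598 px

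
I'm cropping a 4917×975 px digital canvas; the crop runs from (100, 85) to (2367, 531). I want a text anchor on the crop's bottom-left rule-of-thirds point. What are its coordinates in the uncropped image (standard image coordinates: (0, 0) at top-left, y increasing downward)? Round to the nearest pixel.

Crop width = 2367 − 100 = 2267 px; one third is 755.67 px.
Crop height = 531 − 85 = 446 px; one third is 148.67 px.
The bottom-left point is one-third across and two-thirds down within the crop:
x = 100 + 1 × 755.67 ≈ 856; y = 85 + 2 × 148.67 ≈ 382.

(856, 382)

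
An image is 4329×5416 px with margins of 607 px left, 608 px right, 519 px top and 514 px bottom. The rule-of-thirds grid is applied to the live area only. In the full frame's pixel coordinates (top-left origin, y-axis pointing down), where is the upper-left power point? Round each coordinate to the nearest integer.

(1645, 1980)

Content width = 4329 − 607 − 608 = 3114 px; content height = 5416 − 519 − 514 = 4383 px.
Upper-left is one-third across and one-third down within the live area.
x = 607 + 1 × 3114/3 = 607 + 1038.00 ≈ 1645
y = 519 + 1 × 4383/3 = 519 + 1461.00 ≈ 1980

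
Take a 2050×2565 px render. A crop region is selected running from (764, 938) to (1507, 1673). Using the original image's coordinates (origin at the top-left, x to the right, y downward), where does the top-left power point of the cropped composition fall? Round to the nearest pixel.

Crop width = 1507 − 764 = 743 px; one third is 247.67 px.
Crop height = 1673 − 938 = 735 px; one third is 245.00 px.
The top-left point is one-third across and one-third down within the crop:
x = 764 + 1 × 247.67 ≈ 1012; y = 938 + 1 × 245.00 ≈ 1183.

x = 1012 px, y = 1183 px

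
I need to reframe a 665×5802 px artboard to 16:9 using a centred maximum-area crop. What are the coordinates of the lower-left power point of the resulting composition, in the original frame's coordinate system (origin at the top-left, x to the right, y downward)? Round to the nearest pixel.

(222, 2963)

665/5802 < 16/9, so the 16:9 crop keeps the full width 665 and trims height to 665 × 9/16 = 374.06 px.
Top offset = (5802 − 374.06)/2 = 2713.97 px; left offset = 0.
Lower-left is one-third across and two-thirds down within the crop:
x = 0.00 + 1 × 665.00/3 ≈ 222; y = 2713.97 + 2 × 374.06/3 ≈ 2963.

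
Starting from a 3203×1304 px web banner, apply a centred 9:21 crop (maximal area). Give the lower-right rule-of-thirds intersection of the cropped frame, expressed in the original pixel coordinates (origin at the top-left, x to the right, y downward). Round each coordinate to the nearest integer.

3203/1304 > 9/21, so the 9:21 crop keeps the full height 1304 and trims width to 1304 × 9/21 = 558.86 px.
Left offset = (3203 − 558.86)/2 = 1322.07 px; top offset = 0.
Lower-right is two-thirds across and two-thirds down within the crop:
x = 1322.07 + 2 × 558.86/3 ≈ 1695; y = 0.00 + 2 × 1304.00/3 ≈ 869.

(1695, 869)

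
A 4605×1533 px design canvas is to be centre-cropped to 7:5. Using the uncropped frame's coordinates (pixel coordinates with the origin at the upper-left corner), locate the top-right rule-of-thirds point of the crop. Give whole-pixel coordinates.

(2660, 511)

4605/1533 > 7/5, so the 7:5 crop keeps the full height 1533 and trims width to 1533 × 7/5 = 2146.20 px.
Left offset = (4605 − 2146.20)/2 = 1229.40 px; top offset = 0.
Top-right is two-thirds across and one-third down within the crop:
x = 1229.40 + 2 × 2146.20/3 ≈ 2660; y = 0.00 + 1 × 1533.00/3 ≈ 511.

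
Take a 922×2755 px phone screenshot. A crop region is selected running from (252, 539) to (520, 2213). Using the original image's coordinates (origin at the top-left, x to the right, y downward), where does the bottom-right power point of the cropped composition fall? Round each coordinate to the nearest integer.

x = 431 px, y = 1655 px

Crop width = 520 − 252 = 268 px; one third is 89.33 px.
Crop height = 2213 − 539 = 1674 px; one third is 558.00 px.
The bottom-right point is two-thirds across and two-thirds down within the crop:
x = 252 + 2 × 89.33 ≈ 431; y = 539 + 2 × 558.00 ≈ 1655.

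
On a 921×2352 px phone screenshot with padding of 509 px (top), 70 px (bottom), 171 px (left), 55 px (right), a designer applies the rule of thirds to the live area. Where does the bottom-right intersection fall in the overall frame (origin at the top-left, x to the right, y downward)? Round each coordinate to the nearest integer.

(634, 1691)

Content width = 921 − 171 − 55 = 695 px; content height = 2352 − 509 − 70 = 1773 px.
Bottom-right is two-thirds across and two-thirds down within the live area.
x = 171 + 2 × 695/3 = 171 + 463.33 ≈ 634
y = 509 + 2 × 1773/3 = 509 + 1182.00 ≈ 1691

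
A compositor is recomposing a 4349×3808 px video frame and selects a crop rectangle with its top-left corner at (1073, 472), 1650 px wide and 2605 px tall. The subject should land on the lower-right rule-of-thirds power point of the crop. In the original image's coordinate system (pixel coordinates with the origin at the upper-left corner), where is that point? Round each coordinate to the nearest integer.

x = 2173 px, y = 2209 px

One third of the crop width 1650 is 550.00 px.
One third of the crop height 2605 is 868.33 px.
The lower-right point is two-thirds across and two-thirds down within the crop:
x = 1073 + 2 × 550.00 ≈ 2173; y = 472 + 2 × 868.33 ≈ 2209.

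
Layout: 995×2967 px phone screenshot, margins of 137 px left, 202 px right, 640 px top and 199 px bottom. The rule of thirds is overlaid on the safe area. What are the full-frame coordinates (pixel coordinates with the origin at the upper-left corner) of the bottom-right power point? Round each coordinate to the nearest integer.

(574, 2059)

Content width = 995 − 137 − 202 = 656 px; content height = 2967 − 640 − 199 = 2128 px.
Bottom-right is two-thirds across and two-thirds down within the safe area.
x = 137 + 2 × 656/3 = 137 + 437.33 ≈ 574
y = 640 + 2 × 2128/3 = 640 + 1418.67 ≈ 2059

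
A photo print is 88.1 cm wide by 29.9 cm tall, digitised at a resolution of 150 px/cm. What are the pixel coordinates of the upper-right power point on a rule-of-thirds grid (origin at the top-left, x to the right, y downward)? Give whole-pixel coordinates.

x = 8810 px, y = 1495 px

In pixels the canvas is 88.1 × 150 = 13215 wide and 29.9 × 150 = 4485 tall.
The upper-right point is two-thirds across and one-third down:
x = 2 × 13215/3 ≈ 8810; y = 1 × 4485/3 ≈ 1495.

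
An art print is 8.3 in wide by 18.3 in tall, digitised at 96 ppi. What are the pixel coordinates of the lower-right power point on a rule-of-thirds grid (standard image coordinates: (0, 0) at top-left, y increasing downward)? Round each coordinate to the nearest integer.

In pixels the canvas is 8.3 × 96 = 796.8 wide and 18.3 × 96 = 1756.8 tall.
The lower-right point is two-thirds across and two-thirds down:
x = 2 × 796.8/3 ≈ 531; y = 2 × 1756.8/3 ≈ 1171.

(531, 1171)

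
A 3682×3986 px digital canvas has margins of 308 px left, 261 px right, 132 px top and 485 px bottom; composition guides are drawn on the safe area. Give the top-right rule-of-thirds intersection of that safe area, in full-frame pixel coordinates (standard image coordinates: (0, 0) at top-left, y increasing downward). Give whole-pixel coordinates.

(2383, 1255)

Content width = 3682 − 308 − 261 = 3113 px; content height = 3986 − 132 − 485 = 3369 px.
Top-right is two-thirds across and one-third down within the safe area.
x = 308 + 2 × 3113/3 = 308 + 2075.33 ≈ 2383
y = 132 + 1 × 3369/3 = 132 + 1123.00 ≈ 1255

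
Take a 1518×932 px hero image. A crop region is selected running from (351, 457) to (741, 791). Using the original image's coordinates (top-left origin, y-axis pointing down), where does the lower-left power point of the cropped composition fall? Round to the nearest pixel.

(481, 680)

Crop width = 741 − 351 = 390 px; one third is 130.00 px.
Crop height = 791 − 457 = 334 px; one third is 111.33 px.
The lower-left point is one-third across and two-thirds down within the crop:
x = 351 + 1 × 130.00 ≈ 481; y = 457 + 2 × 111.33 ≈ 680.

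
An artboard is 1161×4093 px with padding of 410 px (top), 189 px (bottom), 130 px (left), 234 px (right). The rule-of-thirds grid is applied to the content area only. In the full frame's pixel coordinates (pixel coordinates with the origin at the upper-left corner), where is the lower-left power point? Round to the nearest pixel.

Content width = 1161 − 130 − 234 = 797 px; content height = 4093 − 410 − 189 = 3494 px.
Lower-left is one-third across and two-thirds down within the content area.
x = 130 + 1 × 797/3 = 130 + 265.67 ≈ 396
y = 410 + 2 × 3494/3 = 410 + 2329.33 ≈ 2739

x = 396 px, y = 2739 px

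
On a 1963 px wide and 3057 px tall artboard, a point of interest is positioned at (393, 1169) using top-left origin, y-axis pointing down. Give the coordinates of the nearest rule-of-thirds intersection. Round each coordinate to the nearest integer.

Third lines: x ∈ {654, 1309}, y ∈ {1019, 2038}.
393 is closer to x = 654; 1169 is closer to y = 1019.
So the nearest intersection is the upper-left power point.

x = 654 px, y = 1019 px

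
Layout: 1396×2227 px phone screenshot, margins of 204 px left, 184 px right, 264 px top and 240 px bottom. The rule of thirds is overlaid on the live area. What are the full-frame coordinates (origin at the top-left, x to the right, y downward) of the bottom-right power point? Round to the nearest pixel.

Content width = 1396 − 204 − 184 = 1008 px; content height = 2227 − 264 − 240 = 1723 px.
Bottom-right is two-thirds across and two-thirds down within the live area.
x = 204 + 2 × 1008/3 = 204 + 672.00 ≈ 876
y = 264 + 2 × 1723/3 = 264 + 1148.67 ≈ 1413

x = 876 px, y = 1413 px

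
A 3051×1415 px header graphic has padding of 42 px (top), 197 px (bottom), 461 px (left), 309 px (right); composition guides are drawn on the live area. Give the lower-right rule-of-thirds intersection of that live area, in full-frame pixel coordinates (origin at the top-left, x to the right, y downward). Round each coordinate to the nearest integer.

(1982, 826)

Content width = 3051 − 461 − 309 = 2281 px; content height = 1415 − 42 − 197 = 1176 px.
Lower-right is two-thirds across and two-thirds down within the live area.
x = 461 + 2 × 2281/3 = 461 + 1520.67 ≈ 1982
y = 42 + 2 × 1176/3 = 42 + 784.00 ≈ 826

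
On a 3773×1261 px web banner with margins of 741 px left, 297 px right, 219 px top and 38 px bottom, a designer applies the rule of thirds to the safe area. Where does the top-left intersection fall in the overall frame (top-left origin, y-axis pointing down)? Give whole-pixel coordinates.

(1653, 554)

Content width = 3773 − 741 − 297 = 2735 px; content height = 1261 − 219 − 38 = 1004 px.
Top-left is one-third across and one-third down within the safe area.
x = 741 + 1 × 2735/3 = 741 + 911.67 ≈ 1653
y = 219 + 1 × 1004/3 = 219 + 334.67 ≈ 554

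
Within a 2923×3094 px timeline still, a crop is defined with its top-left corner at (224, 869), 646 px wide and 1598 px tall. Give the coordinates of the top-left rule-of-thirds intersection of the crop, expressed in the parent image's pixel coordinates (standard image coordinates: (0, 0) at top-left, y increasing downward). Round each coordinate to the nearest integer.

One third of the crop width 646 is 215.33 px.
One third of the crop height 1598 is 532.67 px.
The top-left point is one-third across and one-third down within the crop:
x = 224 + 1 × 215.33 ≈ 439; y = 869 + 1 × 532.67 ≈ 1402.

x = 439 px, y = 1402 px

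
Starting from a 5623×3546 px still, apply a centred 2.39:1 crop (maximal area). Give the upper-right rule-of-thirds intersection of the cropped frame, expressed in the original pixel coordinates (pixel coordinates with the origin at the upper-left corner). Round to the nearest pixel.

x = 3749 px, y = 1381 px

5623/3546 < 2.39/1, so the 2.39:1 crop keeps the full width 5623 and trims height to 5623 × 1/2.39 = 2352.72 px.
Top offset = (3546 − 2352.72)/2 = 596.64 px; left offset = 0.
Upper-right is two-thirds across and one-third down within the crop:
x = 0.00 + 2 × 5623.00/3 ≈ 3749; y = 596.64 + 1 × 2352.72/3 ≈ 1381.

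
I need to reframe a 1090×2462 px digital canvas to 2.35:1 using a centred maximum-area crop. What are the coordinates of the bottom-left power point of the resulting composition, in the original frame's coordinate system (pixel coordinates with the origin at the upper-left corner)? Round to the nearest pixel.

x = 363 px, y = 1308 px

1090/2462 < 2.35/1, so the 2.35:1 crop keeps the full width 1090 and trims height to 1090 × 1/2.35 = 463.83 px.
Top offset = (2462 − 463.83)/2 = 999.09 px; left offset = 0.
Bottom-left is one-third across and two-thirds down within the crop:
x = 0.00 + 1 × 1090.00/3 ≈ 363; y = 999.09 + 2 × 463.83/3 ≈ 1308.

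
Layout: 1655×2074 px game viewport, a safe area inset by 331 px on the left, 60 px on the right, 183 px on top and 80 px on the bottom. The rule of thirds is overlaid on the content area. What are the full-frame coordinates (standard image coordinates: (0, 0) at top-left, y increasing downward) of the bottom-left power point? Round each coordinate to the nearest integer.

Content width = 1655 − 331 − 60 = 1264 px; content height = 2074 − 183 − 80 = 1811 px.
Bottom-left is one-third across and two-thirds down within the content area.
x = 331 + 1 × 1264/3 = 331 + 421.33 ≈ 752
y = 183 + 2 × 1811/3 = 183 + 1207.33 ≈ 1390

(752, 1390)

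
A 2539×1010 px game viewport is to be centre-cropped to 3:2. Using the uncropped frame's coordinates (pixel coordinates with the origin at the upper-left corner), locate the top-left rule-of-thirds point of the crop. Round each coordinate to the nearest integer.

2539/1010 > 3/2, so the 3:2 crop keeps the full height 1010 and trims width to 1010 × 3/2 = 1515.00 px.
Left offset = (2539 − 1515.00)/2 = 512.00 px; top offset = 0.
Top-left is one-third across and one-third down within the crop:
x = 512.00 + 1 × 1515.00/3 ≈ 1017; y = 0.00 + 1 × 1010.00/3 ≈ 337.

(1017, 337)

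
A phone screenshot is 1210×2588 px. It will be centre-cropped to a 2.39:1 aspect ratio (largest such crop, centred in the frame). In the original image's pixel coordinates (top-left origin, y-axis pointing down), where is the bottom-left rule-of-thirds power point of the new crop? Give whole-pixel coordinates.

x = 403 px, y = 1378 px

1210/2588 < 2.39/1, so the 2.39:1 crop keeps the full width 1210 and trims height to 1210 × 1/2.39 = 506.28 px.
Top offset = (2588 − 506.28)/2 = 1040.86 px; left offset = 0.
Bottom-left is one-third across and two-thirds down within the crop:
x = 0.00 + 1 × 1210.00/3 ≈ 403; y = 1040.86 + 2 × 506.28/3 ≈ 1378.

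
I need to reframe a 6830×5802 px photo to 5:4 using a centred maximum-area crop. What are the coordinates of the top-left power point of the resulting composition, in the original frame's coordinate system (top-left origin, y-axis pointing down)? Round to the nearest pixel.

x = 2277 px, y = 1990 px

6830/5802 < 5/4, so the 5:4 crop keeps the full width 6830 and trims height to 6830 × 4/5 = 5464.00 px.
Top offset = (5802 − 5464.00)/2 = 169.00 px; left offset = 0.
Top-left is one-third across and one-third down within the crop:
x = 0.00 + 1 × 6830.00/3 ≈ 2277; y = 169.00 + 1 × 5464.00/3 ≈ 1990.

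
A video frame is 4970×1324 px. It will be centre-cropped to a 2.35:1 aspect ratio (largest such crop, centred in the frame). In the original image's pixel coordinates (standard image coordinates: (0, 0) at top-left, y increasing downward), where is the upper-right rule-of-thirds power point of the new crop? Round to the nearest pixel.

x = 3004 px, y = 441 px

4970/1324 > 2.35/1, so the 2.35:1 crop keeps the full height 1324 and trims width to 1324 × 2.35/1 = 3111.40 px.
Left offset = (4970 − 3111.40)/2 = 929.30 px; top offset = 0.
Upper-right is two-thirds across and one-third down within the crop:
x = 929.30 + 2 × 3111.40/3 ≈ 3004; y = 0.00 + 1 × 1324.00/3 ≈ 441.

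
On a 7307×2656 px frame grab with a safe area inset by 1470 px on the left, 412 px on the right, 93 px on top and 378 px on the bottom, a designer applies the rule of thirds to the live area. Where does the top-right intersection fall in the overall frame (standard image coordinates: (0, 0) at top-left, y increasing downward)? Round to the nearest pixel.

Content width = 7307 − 1470 − 412 = 5425 px; content height = 2656 − 93 − 378 = 2185 px.
Top-right is two-thirds across and one-third down within the live area.
x = 1470 + 2 × 5425/3 = 1470 + 3616.67 ≈ 5087
y = 93 + 1 × 2185/3 = 93 + 728.33 ≈ 821

x = 5087 px, y = 821 px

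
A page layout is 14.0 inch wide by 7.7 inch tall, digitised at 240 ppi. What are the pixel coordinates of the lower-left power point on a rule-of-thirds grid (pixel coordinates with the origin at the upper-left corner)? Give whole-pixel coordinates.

x = 1120 px, y = 1232 px

In pixels the canvas is 14.0 × 240 = 3360 wide and 7.7 × 240 = 1848 tall.
The lower-left point is one-third across and two-thirds down:
x = 1 × 3360/3 ≈ 1120; y = 2 × 1848/3 ≈ 1232.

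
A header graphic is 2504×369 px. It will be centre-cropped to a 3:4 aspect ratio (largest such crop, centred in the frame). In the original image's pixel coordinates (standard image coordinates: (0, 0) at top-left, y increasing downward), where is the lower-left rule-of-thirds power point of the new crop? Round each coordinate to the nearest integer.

(1206, 246)

2504/369 > 3/4, so the 3:4 crop keeps the full height 369 and trims width to 369 × 3/4 = 276.75 px.
Left offset = (2504 − 276.75)/2 = 1113.62 px; top offset = 0.
Lower-left is one-third across and two-thirds down within the crop:
x = 1113.62 + 1 × 276.75/3 ≈ 1206; y = 0.00 + 2 × 369.00/3 ≈ 246.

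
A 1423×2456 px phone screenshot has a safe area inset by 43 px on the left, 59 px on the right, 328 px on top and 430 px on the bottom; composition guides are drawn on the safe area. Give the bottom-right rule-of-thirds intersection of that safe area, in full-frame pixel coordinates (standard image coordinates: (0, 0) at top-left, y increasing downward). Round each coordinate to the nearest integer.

Content width = 1423 − 43 − 59 = 1321 px; content height = 2456 − 328 − 430 = 1698 px.
Bottom-right is two-thirds across and two-thirds down within the safe area.
x = 43 + 2 × 1321/3 = 43 + 880.67 ≈ 924
y = 328 + 2 × 1698/3 = 328 + 1132.00 ≈ 1460

(924, 1460)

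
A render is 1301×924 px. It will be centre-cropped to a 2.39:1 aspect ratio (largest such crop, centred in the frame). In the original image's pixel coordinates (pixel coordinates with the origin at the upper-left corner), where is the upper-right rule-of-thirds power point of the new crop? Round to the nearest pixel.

(867, 371)

1301/924 < 2.39/1, so the 2.39:1 crop keeps the full width 1301 and trims height to 1301 × 1/2.39 = 544.35 px.
Top offset = (924 − 544.35)/2 = 189.82 px; left offset = 0.
Upper-right is two-thirds across and one-third down within the crop:
x = 0.00 + 2 × 1301.00/3 ≈ 867; y = 189.82 + 1 × 544.35/3 ≈ 371.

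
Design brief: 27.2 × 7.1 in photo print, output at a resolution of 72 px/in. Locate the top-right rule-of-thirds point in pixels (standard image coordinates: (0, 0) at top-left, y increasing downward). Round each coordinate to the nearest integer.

x = 1306 px, y = 170 px

In pixels the canvas is 27.2 × 72 = 1958.4 wide and 7.1 × 72 = 511.2 tall.
The top-right point is two-thirds across and one-third down:
x = 2 × 1958.4/3 ≈ 1306; y = 1 × 511.2/3 ≈ 170.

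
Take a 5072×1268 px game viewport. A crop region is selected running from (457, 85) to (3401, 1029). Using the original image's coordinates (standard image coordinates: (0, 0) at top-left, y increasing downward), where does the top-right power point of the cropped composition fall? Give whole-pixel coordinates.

Crop width = 3401 − 457 = 2944 px; one third is 981.33 px.
Crop height = 1029 − 85 = 944 px; one third is 314.67 px.
The top-right point is two-thirds across and one-third down within the crop:
x = 457 + 2 × 981.33 ≈ 2420; y = 85 + 1 × 314.67 ≈ 400.

(2420, 400)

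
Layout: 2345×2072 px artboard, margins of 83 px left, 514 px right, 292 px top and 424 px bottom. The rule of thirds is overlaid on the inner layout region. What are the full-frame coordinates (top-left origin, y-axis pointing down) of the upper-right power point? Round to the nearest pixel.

x = 1248 px, y = 744 px

Content width = 2345 − 83 − 514 = 1748 px; content height = 2072 − 292 − 424 = 1356 px.
Upper-right is two-thirds across and one-third down within the inner layout region.
x = 83 + 2 × 1748/3 = 83 + 1165.33 ≈ 1248
y = 292 + 1 × 1356/3 = 292 + 452.00 ≈ 744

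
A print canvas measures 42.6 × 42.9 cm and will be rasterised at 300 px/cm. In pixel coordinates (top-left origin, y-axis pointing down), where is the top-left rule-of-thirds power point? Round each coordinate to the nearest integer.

In pixels the canvas is 42.6 × 300 = 12780 wide and 42.9 × 300 = 12870 tall.
The top-left point is one-third across and one-third down:
x = 1 × 12780/3 ≈ 4260; y = 1 × 12870/3 ≈ 4290.

x = 4260 px, y = 4290 px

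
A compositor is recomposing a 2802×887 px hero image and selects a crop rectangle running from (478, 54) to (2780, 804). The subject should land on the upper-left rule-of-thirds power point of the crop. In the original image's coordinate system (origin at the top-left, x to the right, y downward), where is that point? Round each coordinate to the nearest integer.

x = 1245 px, y = 304 px

Crop width = 2780 − 478 = 2302 px; one third is 767.33 px.
Crop height = 804 − 54 = 750 px; one third is 250.00 px.
The upper-left point is one-third across and one-third down within the crop:
x = 478 + 1 × 767.33 ≈ 1245; y = 54 + 1 × 250.00 ≈ 304.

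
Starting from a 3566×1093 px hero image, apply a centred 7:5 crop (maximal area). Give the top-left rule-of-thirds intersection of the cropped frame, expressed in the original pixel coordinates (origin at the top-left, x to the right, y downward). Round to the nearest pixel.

3566/1093 > 7/5, so the 7:5 crop keeps the full height 1093 and trims width to 1093 × 7/5 = 1530.20 px.
Left offset = (3566 − 1530.20)/2 = 1017.90 px; top offset = 0.
Top-left is one-third across and one-third down within the crop:
x = 1017.90 + 1 × 1530.20/3 ≈ 1528; y = 0.00 + 1 × 1093.00/3 ≈ 364.

x = 1528 px, y = 364 px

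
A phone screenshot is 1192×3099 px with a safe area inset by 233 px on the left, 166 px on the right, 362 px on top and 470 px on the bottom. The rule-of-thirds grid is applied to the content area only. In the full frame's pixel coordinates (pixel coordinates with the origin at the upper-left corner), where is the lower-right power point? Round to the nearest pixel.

(762, 1873)

Content width = 1192 − 233 − 166 = 793 px; content height = 3099 − 362 − 470 = 2267 px.
Lower-right is two-thirds across and two-thirds down within the content area.
x = 233 + 2 × 793/3 = 233 + 528.67 ≈ 762
y = 362 + 2 × 2267/3 = 362 + 1511.33 ≈ 1873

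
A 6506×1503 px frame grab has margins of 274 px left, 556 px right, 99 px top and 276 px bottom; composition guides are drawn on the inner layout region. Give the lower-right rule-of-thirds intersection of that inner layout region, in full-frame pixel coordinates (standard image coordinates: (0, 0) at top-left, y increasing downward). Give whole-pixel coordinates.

x = 4058 px, y = 851 px

Content width = 6506 − 274 − 556 = 5676 px; content height = 1503 − 99 − 276 = 1128 px.
Lower-right is two-thirds across and two-thirds down within the inner layout region.
x = 274 + 2 × 5676/3 = 274 + 3784.00 ≈ 4058
y = 99 + 2 × 1128/3 = 99 + 752.00 ≈ 851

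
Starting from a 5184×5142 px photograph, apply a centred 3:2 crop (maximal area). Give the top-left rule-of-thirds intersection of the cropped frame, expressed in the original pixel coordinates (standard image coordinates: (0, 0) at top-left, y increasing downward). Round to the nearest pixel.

5184/5142 < 3/2, so the 3:2 crop keeps the full width 5184 and trims height to 5184 × 2/3 = 3456.00 px.
Top offset = (5142 − 3456.00)/2 = 843.00 px; left offset = 0.
Top-left is one-third across and one-third down within the crop:
x = 0.00 + 1 × 5184.00/3 ≈ 1728; y = 843.00 + 1 × 3456.00/3 ≈ 1995.

x = 1728 px, y = 1995 px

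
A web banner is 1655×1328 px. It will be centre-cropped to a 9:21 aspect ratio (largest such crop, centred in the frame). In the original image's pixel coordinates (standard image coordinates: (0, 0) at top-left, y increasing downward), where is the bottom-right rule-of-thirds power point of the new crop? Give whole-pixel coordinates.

x = 922 px, y = 885 px

1655/1328 > 9/21, so the 9:21 crop keeps the full height 1328 and trims width to 1328 × 9/21 = 569.14 px.
Left offset = (1655 − 569.14)/2 = 542.93 px; top offset = 0.
Bottom-right is two-thirds across and two-thirds down within the crop:
x = 542.93 + 2 × 569.14/3 ≈ 922; y = 0.00 + 2 × 1328.00/3 ≈ 885.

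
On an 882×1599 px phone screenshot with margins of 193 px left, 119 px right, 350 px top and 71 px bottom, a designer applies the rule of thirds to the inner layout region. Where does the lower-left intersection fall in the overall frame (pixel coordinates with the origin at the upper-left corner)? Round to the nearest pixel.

x = 383 px, y = 1135 px

Content width = 882 − 193 − 119 = 570 px; content height = 1599 − 350 − 71 = 1178 px.
Lower-left is one-third across and two-thirds down within the inner layout region.
x = 193 + 1 × 570/3 = 193 + 190.00 ≈ 383
y = 350 + 2 × 1178/3 = 350 + 785.33 ≈ 1135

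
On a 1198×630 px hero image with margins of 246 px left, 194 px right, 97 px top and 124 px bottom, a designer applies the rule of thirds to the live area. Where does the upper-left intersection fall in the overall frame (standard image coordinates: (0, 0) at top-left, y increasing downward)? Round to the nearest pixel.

x = 499 px, y = 233 px

Content width = 1198 − 246 − 194 = 758 px; content height = 630 − 97 − 124 = 409 px.
Upper-left is one-third across and one-third down within the live area.
x = 246 + 1 × 758/3 = 246 + 252.67 ≈ 499
y = 97 + 1 × 409/3 = 97 + 136.33 ≈ 233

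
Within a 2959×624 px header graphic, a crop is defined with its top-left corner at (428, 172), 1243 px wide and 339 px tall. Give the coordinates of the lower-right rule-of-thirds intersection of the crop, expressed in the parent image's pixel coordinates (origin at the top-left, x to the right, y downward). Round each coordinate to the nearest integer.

(1257, 398)

One third of the crop width 1243 is 414.33 px.
One third of the crop height 339 is 113.00 px.
The lower-right point is two-thirds across and two-thirds down within the crop:
x = 428 + 2 × 414.33 ≈ 1257; y = 172 + 2 × 113.00 ≈ 398.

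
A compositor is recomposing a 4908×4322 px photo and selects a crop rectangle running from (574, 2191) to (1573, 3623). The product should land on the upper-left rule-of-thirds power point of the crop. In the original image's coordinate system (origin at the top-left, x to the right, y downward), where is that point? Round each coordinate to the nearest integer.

Crop width = 1573 − 574 = 999 px; one third is 333.00 px.
Crop height = 3623 − 2191 = 1432 px; one third is 477.33 px.
The upper-left point is one-third across and one-third down within the crop:
x = 574 + 1 × 333.00 ≈ 907; y = 2191 + 1 × 477.33 ≈ 2668.

(907, 2668)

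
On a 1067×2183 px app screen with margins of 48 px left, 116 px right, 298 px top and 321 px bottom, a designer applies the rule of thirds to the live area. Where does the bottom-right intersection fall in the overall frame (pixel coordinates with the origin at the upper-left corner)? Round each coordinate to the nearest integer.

(650, 1341)

Content width = 1067 − 48 − 116 = 903 px; content height = 2183 − 298 − 321 = 1564 px.
Bottom-right is two-thirds across and two-thirds down within the live area.
x = 48 + 2 × 903/3 = 48 + 602.00 ≈ 650
y = 298 + 2 × 1564/3 = 298 + 1042.67 ≈ 1341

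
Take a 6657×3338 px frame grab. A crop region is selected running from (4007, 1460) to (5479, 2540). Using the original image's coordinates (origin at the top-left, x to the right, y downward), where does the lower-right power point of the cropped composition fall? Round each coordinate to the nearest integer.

Crop width = 5479 − 4007 = 1472 px; one third is 490.67 px.
Crop height = 2540 − 1460 = 1080 px; one third is 360.00 px.
The lower-right point is two-thirds across and two-thirds down within the crop:
x = 4007 + 2 × 490.67 ≈ 4988; y = 1460 + 2 × 360.00 ≈ 2180.

(4988, 2180)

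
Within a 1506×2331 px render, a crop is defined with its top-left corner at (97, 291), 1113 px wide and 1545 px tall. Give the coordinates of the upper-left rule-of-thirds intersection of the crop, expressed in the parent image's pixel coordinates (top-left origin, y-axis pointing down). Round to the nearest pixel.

One third of the crop width 1113 is 371.00 px.
One third of the crop height 1545 is 515.00 px.
The upper-left point is one-third across and one-third down within the crop:
x = 97 + 1 × 371.00 ≈ 468; y = 291 + 1 × 515.00 ≈ 806.

(468, 806)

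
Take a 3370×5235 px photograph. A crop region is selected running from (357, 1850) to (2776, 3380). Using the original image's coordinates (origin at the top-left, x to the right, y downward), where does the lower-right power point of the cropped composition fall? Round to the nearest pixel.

(1970, 2870)

Crop width = 2776 − 357 = 2419 px; one third is 806.33 px.
Crop height = 3380 − 1850 = 1530 px; one third is 510.00 px.
The lower-right point is two-thirds across and two-thirds down within the crop:
x = 357 + 2 × 806.33 ≈ 1970; y = 1850 + 2 × 510.00 ≈ 2870.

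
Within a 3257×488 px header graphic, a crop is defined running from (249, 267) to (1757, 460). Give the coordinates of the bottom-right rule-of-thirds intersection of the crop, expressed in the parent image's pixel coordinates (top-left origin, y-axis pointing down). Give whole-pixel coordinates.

x = 1254 px, y = 396 px

Crop width = 1757 − 249 = 1508 px; one third is 502.67 px.
Crop height = 460 − 267 = 193 px; one third is 64.33 px.
The bottom-right point is two-thirds across and two-thirds down within the crop:
x = 249 + 2 × 502.67 ≈ 1254; y = 267 + 2 × 64.33 ≈ 396.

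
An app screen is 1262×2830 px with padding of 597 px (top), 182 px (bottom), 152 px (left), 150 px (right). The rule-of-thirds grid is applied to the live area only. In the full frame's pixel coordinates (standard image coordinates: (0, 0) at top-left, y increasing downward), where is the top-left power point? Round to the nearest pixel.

Content width = 1262 − 152 − 150 = 960 px; content height = 2830 − 597 − 182 = 2051 px.
Top-left is one-third across and one-third down within the live area.
x = 152 + 1 × 960/3 = 152 + 320.00 ≈ 472
y = 597 + 1 × 2051/3 = 597 + 683.67 ≈ 1281

x = 472 px, y = 1281 px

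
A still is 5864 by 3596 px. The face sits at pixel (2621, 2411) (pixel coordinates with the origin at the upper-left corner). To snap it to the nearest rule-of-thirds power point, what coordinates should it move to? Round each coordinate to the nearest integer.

(1955, 2397)

Third lines: x ∈ {1955, 3909}, y ∈ {1199, 2397}.
2621 is closer to x = 1955; 2411 is closer to y = 2397.
So the nearest intersection is the lower-left power point.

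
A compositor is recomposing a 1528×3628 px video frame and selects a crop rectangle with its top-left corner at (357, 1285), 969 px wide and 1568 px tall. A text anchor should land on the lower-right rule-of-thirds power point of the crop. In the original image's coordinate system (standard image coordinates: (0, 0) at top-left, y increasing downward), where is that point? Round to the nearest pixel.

One third of the crop width 969 is 323.00 px.
One third of the crop height 1568 is 522.67 px.
The lower-right point is two-thirds across and two-thirds down within the crop:
x = 357 + 2 × 323.00 ≈ 1003; y = 1285 + 2 × 522.67 ≈ 2330.

x = 1003 px, y = 2330 px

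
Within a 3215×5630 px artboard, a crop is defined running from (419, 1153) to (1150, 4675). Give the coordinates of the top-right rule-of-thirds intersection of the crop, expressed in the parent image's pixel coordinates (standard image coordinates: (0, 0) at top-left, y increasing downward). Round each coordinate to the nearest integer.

x = 906 px, y = 2327 px

Crop width = 1150 − 419 = 731 px; one third is 243.67 px.
Crop height = 4675 − 1153 = 3522 px; one third is 1174.00 px.
The top-right point is two-thirds across and one-third down within the crop:
x = 419 + 2 × 243.67 ≈ 906; y = 1153 + 1 × 1174.00 ≈ 2327.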